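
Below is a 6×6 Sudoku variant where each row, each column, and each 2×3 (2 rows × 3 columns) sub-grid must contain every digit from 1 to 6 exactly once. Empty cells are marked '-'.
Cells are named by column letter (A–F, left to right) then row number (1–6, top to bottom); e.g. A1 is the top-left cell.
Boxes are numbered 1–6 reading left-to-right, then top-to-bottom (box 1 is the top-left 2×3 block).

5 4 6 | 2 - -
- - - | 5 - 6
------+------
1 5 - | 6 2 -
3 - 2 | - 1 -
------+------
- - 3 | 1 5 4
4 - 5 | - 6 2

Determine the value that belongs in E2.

4

Cell E2 itself could take any of {3, 4} by direct elimination.
Consider where 4 can go in box 2.
E1 is out (row 1 already has a 4).
F1 is out (row 1 already has a 4).
So the only cell in box 2 that can hold 4 is E2.
Therefore E2 = 4.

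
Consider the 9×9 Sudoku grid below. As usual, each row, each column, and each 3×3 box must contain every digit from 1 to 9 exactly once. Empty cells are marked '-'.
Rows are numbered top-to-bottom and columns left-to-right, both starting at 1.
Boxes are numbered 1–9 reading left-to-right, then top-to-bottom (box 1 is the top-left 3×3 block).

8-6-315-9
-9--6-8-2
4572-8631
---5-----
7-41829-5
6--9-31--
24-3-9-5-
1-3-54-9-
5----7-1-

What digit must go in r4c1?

9

Cell r4c1 itself could take any of {3, 9} by direct elimination.
Consider where 9 can go in column 1.
r2c1 is out (row 2 already has a 9).
So the only cell in column 1 that can hold 9 is r4c1.
Therefore r4c1 = 9.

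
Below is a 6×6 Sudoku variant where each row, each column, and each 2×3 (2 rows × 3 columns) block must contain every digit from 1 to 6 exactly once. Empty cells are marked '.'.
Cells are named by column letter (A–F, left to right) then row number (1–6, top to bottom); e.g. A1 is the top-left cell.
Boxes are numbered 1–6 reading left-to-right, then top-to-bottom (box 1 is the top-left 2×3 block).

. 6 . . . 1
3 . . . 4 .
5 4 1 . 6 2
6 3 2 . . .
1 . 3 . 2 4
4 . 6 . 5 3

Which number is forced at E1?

3

Row 1 already contains {1, 6}.
Column E already contains {2, 4, 5, 6}.
Its 2×3 block (box 2) already contains {1, 4}.
The only value from 1–6 not eliminated is 3, so E1 = 3.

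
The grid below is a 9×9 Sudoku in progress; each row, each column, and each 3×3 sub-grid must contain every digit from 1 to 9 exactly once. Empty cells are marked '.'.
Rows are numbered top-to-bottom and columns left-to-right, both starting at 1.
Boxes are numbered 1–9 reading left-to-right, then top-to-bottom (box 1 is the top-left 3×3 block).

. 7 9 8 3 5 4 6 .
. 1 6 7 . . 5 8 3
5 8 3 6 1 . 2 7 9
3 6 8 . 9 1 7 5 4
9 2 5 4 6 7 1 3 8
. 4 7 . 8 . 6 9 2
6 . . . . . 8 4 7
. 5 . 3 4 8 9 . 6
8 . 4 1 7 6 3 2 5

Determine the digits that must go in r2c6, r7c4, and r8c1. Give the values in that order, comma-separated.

9,9,7

For r2c6:
  Consider where 9 can go in row 2.
  r2c1 is out (column 1 already has a 9).
  r2c5 is out (column 5 already has a 9).
  So the only cell in row 2 that can hold 9 is r2c6.
  So r2c6 = 9.
For r7c4:
  Consider where 9 can go in column 4.
  r4c4 is out (row 4 already has a 9).
  r6c4 is out (row 6 already has a 9).
  So the only cell in column 4 that can hold 9 is r7c4.
  So r7c4 = 9.
For r8c1:
  Consider where 7 can go in column 1.
  r1c1 is out (row 1 already has a 7).
  r2c1 is out (row 2 already has a 7).
  r6c1 is out (row 6 already has a 7).
  So the only cell in column 1 that can hold 7 is r8c1.
  So r8c1 = 7.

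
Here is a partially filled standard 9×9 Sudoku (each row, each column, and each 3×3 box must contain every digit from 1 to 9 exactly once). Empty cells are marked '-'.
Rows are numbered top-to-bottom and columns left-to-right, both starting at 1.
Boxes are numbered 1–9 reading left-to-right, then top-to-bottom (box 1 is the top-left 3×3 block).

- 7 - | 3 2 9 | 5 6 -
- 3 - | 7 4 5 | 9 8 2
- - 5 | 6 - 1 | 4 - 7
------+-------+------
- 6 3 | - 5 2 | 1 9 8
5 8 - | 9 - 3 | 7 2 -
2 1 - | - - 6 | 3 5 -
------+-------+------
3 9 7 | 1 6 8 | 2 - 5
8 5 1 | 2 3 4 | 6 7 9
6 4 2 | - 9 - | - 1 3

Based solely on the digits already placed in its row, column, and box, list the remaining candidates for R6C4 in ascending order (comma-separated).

Row 6 already contains {1, 2, 3, 5, 6}.
Column 4 already contains {1, 2, 3, 6, 7, 9}.
Its 3×3 block (box 5) already contains {2, 3, 5, 6, 9}.
Removing those from 1–9 leaves {4, 8} as the candidates for R6C4.

4,8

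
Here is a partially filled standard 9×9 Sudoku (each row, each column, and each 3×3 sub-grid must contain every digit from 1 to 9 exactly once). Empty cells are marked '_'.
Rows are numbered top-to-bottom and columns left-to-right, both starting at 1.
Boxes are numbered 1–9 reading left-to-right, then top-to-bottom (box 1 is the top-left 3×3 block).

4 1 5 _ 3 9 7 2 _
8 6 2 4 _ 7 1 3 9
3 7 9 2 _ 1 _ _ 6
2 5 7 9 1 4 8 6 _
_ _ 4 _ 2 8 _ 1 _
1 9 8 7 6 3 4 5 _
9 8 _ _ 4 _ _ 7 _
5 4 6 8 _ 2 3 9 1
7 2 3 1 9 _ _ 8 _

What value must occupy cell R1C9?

Row 1 already contains {1, 2, 3, 4, 5, 7, 9}.
Column 9 already contains {1, 6, 9}.
Its 3×3 block (box 3) already contains {1, 2, 3, 6, 7, 9}.
The only value from 1–9 not eliminated is 8, so R1C9 = 8.

8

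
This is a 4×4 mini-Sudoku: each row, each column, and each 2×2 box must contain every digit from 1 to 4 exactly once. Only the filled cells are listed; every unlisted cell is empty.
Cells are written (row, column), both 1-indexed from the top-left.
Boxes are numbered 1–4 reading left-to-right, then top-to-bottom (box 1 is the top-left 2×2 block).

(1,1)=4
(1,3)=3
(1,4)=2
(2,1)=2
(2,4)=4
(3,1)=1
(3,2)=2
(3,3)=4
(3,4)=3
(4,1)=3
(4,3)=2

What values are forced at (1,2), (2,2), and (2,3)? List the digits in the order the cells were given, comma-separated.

For (1,2):
  Row 1 already contains {2, 3, 4}.
  Column 2 already contains {2}.
  Its 2×2 block (box 1) already contains {2, 4}.
  The only value from 1–4 not eliminated is 1, so (1,2) = 1.
For (2,2):
  Consider where 3 can go in column 2.
  (1,2) is out (row 1 already has a 3).
  (4,2) is out (row 4 already has a 3).
  So the only cell in column 2 that can hold 3 is (2,2).
  So (2,2) = 3.
For (2,3):
  Row 2 already contains {2, 4}.
  Column 3 already contains {2, 3, 4}.
  Its 2×2 block (box 2) already contains {2, 3, 4}.
  The only value from 1–4 not eliminated is 1, so (2,3) = 1.

1,3,1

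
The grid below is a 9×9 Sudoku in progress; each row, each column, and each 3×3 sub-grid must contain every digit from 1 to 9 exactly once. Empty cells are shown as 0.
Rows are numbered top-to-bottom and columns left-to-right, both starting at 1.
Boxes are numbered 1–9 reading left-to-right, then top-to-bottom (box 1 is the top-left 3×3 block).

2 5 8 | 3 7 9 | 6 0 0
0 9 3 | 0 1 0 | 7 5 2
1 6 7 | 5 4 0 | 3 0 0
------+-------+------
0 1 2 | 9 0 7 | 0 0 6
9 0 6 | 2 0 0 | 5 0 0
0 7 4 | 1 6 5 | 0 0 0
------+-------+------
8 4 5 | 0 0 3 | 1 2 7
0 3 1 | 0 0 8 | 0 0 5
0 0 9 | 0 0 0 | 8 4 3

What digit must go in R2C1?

Row 2 already contains {1, 2, 3, 5, 7, 9}.
Column 1 already contains {1, 2, 8, 9}.
Its 3×3 block (box 1) already contains {1, 2, 3, 5, 6, 7, 8, 9}.
The only value from 1–9 not eliminated is 4, so R2C1 = 4.

4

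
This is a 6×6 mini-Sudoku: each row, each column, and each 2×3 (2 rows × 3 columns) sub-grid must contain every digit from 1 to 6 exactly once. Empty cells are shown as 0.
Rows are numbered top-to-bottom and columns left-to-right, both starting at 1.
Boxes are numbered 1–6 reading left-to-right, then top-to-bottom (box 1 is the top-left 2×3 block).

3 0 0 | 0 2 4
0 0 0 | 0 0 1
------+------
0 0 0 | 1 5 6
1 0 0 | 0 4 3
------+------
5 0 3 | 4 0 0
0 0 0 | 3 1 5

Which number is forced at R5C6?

2

Row 5 already contains {3, 4, 5}.
Column 6 already contains {1, 3, 4, 5, 6}.
Its 2×3 block (box 6) already contains {1, 3, 4, 5}.
The only value from 1–6 not eliminated is 2, so R5C6 = 2.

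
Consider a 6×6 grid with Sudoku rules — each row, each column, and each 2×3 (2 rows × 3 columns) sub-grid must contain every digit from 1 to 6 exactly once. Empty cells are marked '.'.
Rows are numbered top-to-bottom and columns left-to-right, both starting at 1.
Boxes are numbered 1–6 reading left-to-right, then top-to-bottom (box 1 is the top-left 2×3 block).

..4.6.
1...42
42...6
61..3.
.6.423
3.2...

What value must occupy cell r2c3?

Cell r2c3 itself could take any of {3, 5, 6} by direct elimination.
Consider where 6 can go in row 2.
r2c2 is out (column 2 already has a 6).
r2c4 is out (box 2 already has a 6).
So the only cell in row 2 that can hold 6 is r2c3.
Therefore r2c3 = 6.

6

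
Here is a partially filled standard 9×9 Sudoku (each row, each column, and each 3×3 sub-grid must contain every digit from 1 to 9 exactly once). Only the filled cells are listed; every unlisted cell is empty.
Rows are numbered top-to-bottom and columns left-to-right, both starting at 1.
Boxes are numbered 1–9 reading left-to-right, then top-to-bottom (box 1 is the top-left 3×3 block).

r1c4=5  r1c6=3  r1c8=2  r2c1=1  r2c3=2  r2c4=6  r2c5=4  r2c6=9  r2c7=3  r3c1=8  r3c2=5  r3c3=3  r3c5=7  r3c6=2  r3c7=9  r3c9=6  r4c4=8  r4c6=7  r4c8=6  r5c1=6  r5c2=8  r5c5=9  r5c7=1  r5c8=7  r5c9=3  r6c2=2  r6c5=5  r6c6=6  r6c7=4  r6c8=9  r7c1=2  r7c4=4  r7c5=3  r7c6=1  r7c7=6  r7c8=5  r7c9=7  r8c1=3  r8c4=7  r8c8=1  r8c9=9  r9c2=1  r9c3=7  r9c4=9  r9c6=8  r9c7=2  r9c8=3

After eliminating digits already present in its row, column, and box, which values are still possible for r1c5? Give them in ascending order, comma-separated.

1,8

Row 1 already contains {2, 3, 5}.
Column 5 already contains {3, 4, 5, 7, 9}.
Its 3×3 block (box 2) already contains {2, 3, 4, 5, 6, 7, 9}.
Removing those from 1–9 leaves {1, 8} as the candidates for r1c5.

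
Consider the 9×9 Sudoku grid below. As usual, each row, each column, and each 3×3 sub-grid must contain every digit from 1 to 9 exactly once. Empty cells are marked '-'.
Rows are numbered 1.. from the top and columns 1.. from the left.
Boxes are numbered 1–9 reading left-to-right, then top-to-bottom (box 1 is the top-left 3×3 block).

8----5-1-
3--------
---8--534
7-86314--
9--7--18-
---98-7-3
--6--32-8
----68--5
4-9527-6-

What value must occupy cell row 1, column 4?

Cell row 1, column 4 itself could take any of {2, 3, 4} by direct elimination.
Consider where 3 can go in box 2.
row 1, column 5 is out (column 5 already has a 3). row 2, column 4 is out (row 2 already has a 3). row 2, column 5 is out (row 2 already has a 3). row 2, column 6 is out (row 2 already has a 3). The remaining empty cells in box 2 are similarly blocked.
So the only cell in box 2 that can hold 3 is row 1, column 4.
Therefore row 1, column 4 = 3.

3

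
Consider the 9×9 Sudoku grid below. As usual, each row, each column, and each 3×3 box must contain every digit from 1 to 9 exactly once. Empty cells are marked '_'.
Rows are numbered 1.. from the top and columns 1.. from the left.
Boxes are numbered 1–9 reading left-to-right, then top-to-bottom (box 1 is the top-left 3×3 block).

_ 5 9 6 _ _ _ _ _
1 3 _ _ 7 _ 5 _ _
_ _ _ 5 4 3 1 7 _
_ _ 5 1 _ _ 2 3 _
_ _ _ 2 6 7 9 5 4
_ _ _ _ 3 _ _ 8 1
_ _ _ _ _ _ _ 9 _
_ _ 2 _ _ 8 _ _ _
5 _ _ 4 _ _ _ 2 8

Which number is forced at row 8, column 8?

1

Cell row 8, column 8 itself could take any of {1, 4, 6} by direct elimination.
Consider where 1 can go in column 8.
row 1, column 8 is out (box 3 already has a 1).
row 2, column 8 is out (row 2 already has a 1).
So the only cell in column 8 that can hold 1 is row 8, column 8.
Therefore row 8, column 8 = 1.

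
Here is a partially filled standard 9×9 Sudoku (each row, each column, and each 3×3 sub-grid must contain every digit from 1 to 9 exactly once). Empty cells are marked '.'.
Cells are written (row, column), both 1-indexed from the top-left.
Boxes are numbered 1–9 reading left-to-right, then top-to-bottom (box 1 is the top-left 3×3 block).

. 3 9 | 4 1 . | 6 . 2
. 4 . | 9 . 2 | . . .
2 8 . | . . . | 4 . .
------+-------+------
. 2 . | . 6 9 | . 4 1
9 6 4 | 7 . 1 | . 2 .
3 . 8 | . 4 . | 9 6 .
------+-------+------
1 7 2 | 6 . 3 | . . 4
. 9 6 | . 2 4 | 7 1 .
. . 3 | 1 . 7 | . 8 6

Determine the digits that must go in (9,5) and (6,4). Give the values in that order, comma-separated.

For (9,5):
  Consider where 9 can go in row 9.
  (9,1) is out (column 1 already has a 9).
  (9,2) is out (column 2 already has a 9).
  (9,7) is out (column 7 already has a 9).
  So the only cell in row 9 that can hold 9 is (9,5).
  So (9,5) = 9.
For (6,4):
  Consider where 2 can go in column 4.
  (3,4) is out (row 3 already has a 2).
  (4,4) is out (row 4 already has a 2).
  (8,4) is out (row 8 already has a 2).
  So the only cell in column 4 that can hold 2 is (6,4).
  So (6,4) = 2.

9,2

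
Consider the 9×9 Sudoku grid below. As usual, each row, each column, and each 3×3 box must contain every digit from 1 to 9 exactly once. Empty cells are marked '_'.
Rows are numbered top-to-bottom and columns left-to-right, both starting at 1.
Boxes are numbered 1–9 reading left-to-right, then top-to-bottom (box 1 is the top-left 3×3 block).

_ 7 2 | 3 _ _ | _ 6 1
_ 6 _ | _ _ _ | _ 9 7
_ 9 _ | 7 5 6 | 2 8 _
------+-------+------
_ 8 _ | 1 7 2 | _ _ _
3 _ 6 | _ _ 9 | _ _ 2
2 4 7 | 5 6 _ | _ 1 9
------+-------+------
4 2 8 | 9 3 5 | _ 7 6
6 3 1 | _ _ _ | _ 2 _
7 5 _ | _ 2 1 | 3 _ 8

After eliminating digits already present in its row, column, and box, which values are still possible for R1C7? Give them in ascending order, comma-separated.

Row 1 already contains {1, 2, 3, 6, 7}.
Column 7 already contains {2, 3}.
Its 3×3 block (box 3) already contains {1, 2, 6, 7, 8, 9}.
Removing those from 1–9 leaves {4, 5} as the candidates for R1C7.

4,5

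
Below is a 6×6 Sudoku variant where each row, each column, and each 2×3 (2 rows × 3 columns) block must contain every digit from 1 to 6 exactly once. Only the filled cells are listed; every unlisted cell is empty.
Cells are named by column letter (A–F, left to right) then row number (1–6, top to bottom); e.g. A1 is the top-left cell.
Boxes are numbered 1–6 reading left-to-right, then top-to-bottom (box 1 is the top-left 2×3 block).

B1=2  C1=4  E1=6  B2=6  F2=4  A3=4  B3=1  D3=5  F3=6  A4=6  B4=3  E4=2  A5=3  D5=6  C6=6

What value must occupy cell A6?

2

Cell A6 itself could take any of {1, 2, 5} by direct elimination.
Consider where 2 can go in column A.
A1 is out (row 1 already has a 2).
A2 is out (box 1 already has a 2).
So the only cell in column A that can hold 2 is A6.
Therefore A6 = 2.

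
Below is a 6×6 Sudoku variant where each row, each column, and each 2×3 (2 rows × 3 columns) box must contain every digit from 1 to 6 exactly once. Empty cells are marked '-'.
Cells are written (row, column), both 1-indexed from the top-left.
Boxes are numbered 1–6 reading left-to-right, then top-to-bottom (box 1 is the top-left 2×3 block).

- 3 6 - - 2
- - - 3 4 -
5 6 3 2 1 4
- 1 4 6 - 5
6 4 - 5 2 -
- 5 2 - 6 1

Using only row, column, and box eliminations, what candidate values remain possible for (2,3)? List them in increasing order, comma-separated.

1,5

Row 2 already contains {3, 4}.
Column 3 already contains {2, 3, 4, 6}.
Its 2×3 block (box 1) already contains {3, 6}.
Removing those from 1–6 leaves {1, 5} as the candidates for (2,3).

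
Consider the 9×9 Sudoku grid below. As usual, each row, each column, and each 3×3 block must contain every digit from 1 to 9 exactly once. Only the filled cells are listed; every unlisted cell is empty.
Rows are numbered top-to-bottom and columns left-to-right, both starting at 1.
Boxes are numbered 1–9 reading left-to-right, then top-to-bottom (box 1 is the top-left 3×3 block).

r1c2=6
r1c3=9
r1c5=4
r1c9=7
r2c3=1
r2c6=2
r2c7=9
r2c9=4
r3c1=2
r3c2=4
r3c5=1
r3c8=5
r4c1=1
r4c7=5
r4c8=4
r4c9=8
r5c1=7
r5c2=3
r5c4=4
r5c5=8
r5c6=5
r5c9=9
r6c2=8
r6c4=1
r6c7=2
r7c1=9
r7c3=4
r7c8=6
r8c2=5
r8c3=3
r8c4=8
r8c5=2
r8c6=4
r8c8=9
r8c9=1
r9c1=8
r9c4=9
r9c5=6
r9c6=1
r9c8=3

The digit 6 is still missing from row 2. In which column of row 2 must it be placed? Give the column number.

Consider where 6 can go in row 2.
r2c1 is out (box 1 already has a 6).
r2c2 is out (column 2 already has a 6).
r2c5 is out (column 5 already has a 6).
r2c8 is out (column 8 already has a 6).
So the only cell in row 2 that can hold 6 is r2c4.
That is column 4.

4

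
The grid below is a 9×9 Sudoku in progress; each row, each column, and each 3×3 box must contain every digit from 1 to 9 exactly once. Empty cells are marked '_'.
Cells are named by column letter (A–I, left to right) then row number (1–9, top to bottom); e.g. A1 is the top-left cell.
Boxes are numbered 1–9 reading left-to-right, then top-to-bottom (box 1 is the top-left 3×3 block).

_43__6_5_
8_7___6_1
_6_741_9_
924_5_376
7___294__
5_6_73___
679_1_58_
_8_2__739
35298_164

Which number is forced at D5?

Cell D5 itself could take any of {1, 6, 8} by direct elimination.
Consider where 6 can go in box 5.
D4 is out (row 4 already has a 6).
F4 is out (row 4 already has a 6).
D6 is out (row 6 already has a 6).
So the only cell in box 5 that can hold 6 is D5.
Therefore D5 = 6.

6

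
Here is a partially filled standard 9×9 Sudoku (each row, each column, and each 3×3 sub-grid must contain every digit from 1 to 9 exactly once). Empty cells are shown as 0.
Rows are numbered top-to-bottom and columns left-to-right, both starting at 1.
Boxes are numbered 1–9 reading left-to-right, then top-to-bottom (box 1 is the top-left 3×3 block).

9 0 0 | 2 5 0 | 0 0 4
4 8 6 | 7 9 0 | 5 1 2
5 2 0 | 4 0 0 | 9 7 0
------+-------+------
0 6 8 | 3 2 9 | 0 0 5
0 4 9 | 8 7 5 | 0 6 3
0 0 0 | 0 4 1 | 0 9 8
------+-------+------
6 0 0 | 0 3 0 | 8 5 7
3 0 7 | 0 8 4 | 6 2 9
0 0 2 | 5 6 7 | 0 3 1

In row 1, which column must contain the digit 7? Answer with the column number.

Consider where 7 can go in row 1.
r1c3 is out (column 3 already has a 7).
r1c6 is out (column 6 already has a 7).
r1c7 is out (box 3 already has a 7).
r1c8 is out (column 8 already has a 7).
So the only cell in row 1 that can hold 7 is r1c2.
That is column 2.

2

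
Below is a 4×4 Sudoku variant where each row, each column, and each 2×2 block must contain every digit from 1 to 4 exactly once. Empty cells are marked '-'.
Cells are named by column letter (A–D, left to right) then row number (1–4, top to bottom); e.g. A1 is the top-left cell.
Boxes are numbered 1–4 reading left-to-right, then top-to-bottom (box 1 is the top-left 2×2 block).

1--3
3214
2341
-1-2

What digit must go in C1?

2

Row 1 already contains {1, 3}.
Column C already contains {1, 4}.
Its 2×2 block (box 2) already contains {1, 3, 4}.
The only value from 1–4 not eliminated is 2, so C1 = 2.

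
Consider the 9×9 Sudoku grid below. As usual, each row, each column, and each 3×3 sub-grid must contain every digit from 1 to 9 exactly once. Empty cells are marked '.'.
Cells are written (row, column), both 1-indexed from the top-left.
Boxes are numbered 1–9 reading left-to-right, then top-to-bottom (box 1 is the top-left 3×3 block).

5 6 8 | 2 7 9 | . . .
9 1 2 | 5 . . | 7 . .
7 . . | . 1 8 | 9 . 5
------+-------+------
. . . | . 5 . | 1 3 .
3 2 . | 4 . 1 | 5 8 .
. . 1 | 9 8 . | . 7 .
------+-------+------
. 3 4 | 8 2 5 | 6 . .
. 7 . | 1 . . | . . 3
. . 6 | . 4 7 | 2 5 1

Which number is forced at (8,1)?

Cell (8,1) itself could take any of {2, 8} by direct elimination.
Consider where 2 can go in box 7.
(7,1) is out (row 7 already has a 2).
(8,3) is out (column 3 already has a 2).
(9,1) is out (row 9 already has a 2).
(9,2) is out (row 9 already has a 2).
So the only cell in box 7 that can hold 2 is (8,1).
Therefore (8,1) = 2.

2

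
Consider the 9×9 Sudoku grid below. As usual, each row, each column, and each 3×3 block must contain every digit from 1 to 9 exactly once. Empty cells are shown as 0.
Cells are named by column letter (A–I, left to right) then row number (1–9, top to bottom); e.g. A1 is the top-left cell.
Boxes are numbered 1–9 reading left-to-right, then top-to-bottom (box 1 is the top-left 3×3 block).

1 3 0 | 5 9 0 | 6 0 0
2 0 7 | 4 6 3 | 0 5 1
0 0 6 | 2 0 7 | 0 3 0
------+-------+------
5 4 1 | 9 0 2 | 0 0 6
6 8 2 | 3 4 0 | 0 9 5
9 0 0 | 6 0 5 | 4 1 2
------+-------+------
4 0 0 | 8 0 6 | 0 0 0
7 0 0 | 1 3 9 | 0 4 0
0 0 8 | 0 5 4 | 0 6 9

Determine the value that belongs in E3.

Cell E3 itself could take any of {1, 8} by direct elimination.
Consider where 1 can go in box 2.
F1 is out (row 1 already has a 1).
So the only cell in box 2 that can hold 1 is E3.
Therefore E3 = 1.

1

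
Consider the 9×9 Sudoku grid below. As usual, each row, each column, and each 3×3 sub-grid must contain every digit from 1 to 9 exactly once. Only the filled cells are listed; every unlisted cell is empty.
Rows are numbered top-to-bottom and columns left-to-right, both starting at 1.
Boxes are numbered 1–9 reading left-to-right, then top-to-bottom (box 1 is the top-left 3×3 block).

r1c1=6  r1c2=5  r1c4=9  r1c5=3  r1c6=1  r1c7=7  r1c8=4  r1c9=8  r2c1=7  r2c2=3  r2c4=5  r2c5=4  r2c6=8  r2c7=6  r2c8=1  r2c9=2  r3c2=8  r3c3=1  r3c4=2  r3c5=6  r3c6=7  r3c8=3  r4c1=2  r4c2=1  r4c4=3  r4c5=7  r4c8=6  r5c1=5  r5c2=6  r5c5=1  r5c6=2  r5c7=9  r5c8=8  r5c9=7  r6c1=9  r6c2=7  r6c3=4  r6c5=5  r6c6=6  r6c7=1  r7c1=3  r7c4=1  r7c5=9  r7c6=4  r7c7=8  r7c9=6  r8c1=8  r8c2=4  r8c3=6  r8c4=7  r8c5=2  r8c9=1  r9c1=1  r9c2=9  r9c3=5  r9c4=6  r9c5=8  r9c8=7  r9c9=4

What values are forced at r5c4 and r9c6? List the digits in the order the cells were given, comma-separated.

For r5c4:
  Row 5 already contains {1, 2, 5, 6, 7, 8, 9}.
  Column 4 already contains {1, 2, 3, 5, 6, 7, 9}.
  Its 3×3 block (box 5) already contains {1, 2, 3, 5, 6, 7}.
  The only value from 1–9 not eliminated is 4, so r5c4 = 4.
For r9c6:
  Row 9 already contains {1, 4, 5, 6, 7, 8, 9}.
  Column 6 already contains {1, 2, 4, 6, 7, 8}.
  Its 3×3 block (box 8) already contains {1, 2, 4, 6, 7, 8, 9}.
  The only value from 1–9 not eliminated is 3, so r9c6 = 3.

4,3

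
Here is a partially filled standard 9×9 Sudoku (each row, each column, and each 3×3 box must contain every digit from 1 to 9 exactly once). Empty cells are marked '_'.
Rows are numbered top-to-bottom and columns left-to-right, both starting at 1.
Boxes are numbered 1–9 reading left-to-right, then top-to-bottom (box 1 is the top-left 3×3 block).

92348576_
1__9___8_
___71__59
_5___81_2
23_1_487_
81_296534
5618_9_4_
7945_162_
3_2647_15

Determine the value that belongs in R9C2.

Row 9 already contains {1, 2, 3, 4, 5, 6, 7}.
Column 2 already contains {1, 2, 3, 5, 6, 9}.
Its 3×3 block (box 7) already contains {1, 2, 3, 4, 5, 6, 7, 9}.
The only value from 1–9 not eliminated is 8, so R9C2 = 8.

8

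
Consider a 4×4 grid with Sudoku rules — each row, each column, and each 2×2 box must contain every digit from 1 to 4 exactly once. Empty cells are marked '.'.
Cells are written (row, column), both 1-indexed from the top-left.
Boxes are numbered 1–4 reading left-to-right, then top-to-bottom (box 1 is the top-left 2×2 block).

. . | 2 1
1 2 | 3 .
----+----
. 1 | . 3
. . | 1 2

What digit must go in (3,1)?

Cell (3,1) itself could take any of {2, 4} by direct elimination.
Consider where 2 can go in box 3.
(4,1) is out (row 4 already has a 2).
(4,2) is out (row 4 already has a 2).
So the only cell in box 3 that can hold 2 is (3,1).
Therefore (3,1) = 2.

2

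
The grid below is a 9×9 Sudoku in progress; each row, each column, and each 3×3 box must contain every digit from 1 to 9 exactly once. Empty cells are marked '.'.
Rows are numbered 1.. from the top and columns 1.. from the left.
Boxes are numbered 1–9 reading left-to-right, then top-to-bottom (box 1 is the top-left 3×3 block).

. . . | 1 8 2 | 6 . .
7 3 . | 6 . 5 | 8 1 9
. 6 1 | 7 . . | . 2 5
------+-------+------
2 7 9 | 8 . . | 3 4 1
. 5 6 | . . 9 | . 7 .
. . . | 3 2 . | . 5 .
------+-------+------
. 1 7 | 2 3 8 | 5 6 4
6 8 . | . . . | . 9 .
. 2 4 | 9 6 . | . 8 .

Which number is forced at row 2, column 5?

Row 2 already contains {1, 3, 5, 6, 7, 8, 9}.
Column 5 already contains {2, 3, 6, 8}.
Its 3×3 block (box 2) already contains {1, 2, 5, 6, 7, 8}.
The only value from 1–9 not eliminated is 4, so row 2, column 5 = 4.

4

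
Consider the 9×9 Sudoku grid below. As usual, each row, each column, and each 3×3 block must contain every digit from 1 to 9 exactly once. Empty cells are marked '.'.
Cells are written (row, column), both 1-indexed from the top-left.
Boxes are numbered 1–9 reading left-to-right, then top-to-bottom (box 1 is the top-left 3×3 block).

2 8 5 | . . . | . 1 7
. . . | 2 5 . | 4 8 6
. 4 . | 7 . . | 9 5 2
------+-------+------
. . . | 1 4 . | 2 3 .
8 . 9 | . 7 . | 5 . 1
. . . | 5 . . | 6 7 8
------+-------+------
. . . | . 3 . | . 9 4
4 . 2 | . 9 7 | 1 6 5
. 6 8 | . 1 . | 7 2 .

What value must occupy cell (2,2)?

Cell (2,2) itself could take any of {1, 3, 7, 9} by direct elimination.
Consider where 9 can go in column 2.
(4,2) is out (box 4 already has a 9).
(5,2) is out (row 5 already has a 9).
(6,2) is out (box 4 already has a 9).
(7,2) is out (row 7 already has a 9).
(8,2) is out (row 8 already has a 9).
So the only cell in column 2 that can hold 9 is (2,2).
Therefore (2,2) = 9.

9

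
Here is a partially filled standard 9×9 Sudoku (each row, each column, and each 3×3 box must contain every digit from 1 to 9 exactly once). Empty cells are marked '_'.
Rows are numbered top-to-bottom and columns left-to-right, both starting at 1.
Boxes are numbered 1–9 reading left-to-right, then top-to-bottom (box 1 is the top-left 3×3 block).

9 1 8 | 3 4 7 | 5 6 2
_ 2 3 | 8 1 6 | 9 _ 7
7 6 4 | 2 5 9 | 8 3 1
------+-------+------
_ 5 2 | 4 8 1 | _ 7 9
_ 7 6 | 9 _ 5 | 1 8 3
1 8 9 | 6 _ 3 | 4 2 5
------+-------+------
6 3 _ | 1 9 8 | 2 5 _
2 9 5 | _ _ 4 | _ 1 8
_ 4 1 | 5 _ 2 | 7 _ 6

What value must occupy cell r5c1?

4

Row 5 already contains {1, 3, 5, 6, 7, 8, 9}.
Column 1 already contains {1, 2, 6, 7, 9}.
Its 3×3 block (box 4) already contains {1, 2, 5, 6, 7, 8, 9}.
The only value from 1–9 not eliminated is 4, so r5c1 = 4.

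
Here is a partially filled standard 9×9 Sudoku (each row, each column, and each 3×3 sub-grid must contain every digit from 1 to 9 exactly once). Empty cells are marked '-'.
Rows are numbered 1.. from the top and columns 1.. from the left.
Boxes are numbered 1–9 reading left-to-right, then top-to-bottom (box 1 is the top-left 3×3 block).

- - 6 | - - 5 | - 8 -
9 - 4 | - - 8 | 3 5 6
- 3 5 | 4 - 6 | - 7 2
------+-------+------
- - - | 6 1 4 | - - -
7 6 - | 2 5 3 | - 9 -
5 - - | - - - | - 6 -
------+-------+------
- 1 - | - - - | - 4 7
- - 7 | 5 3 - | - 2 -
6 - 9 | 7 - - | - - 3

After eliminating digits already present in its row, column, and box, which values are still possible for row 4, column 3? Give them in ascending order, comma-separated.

2,3,8

Row 4 already contains {1, 4, 6}.
Column 3 already contains {4, 5, 6, 7, 9}.
Its 3×3 block (box 4) already contains {5, 6, 7}.
Removing those from 1–9 leaves {2, 3, 8} as the candidates for row 4, column 3.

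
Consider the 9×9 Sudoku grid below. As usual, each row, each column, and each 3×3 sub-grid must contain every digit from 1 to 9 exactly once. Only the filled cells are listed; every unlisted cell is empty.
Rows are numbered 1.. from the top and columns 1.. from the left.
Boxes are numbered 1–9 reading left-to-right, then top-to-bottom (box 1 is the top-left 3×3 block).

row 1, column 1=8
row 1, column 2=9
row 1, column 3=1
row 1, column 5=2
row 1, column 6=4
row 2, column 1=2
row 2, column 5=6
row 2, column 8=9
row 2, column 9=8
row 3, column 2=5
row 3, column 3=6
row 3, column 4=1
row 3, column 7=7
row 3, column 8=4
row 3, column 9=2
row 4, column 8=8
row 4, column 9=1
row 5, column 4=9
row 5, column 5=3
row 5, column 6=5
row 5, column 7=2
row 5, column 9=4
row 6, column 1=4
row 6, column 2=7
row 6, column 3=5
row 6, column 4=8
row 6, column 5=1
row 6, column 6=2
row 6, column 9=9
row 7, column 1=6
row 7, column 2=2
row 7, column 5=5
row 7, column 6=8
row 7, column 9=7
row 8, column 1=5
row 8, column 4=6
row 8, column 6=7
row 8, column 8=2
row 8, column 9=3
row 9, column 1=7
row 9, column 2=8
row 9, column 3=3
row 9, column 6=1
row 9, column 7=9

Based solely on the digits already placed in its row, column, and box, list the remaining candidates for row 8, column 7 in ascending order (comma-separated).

1,4,8

Row 8 already contains {2, 3, 5, 6, 7}.
Column 7 already contains {2, 7, 9}.
Its 3×3 block (box 9) already contains {2, 3, 7, 9}.
Removing those from 1–9 leaves {1, 4, 8} as the candidates for row 8, column 7.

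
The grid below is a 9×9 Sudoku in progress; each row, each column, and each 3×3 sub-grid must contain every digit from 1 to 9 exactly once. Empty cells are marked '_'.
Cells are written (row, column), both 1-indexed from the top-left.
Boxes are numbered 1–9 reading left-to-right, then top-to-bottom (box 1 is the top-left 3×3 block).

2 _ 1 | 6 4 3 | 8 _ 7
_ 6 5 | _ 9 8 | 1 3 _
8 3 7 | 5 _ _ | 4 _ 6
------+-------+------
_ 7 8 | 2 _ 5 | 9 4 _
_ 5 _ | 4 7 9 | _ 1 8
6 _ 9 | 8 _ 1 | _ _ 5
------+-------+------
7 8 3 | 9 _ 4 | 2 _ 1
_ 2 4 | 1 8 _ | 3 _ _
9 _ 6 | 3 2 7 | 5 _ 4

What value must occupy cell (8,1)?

5

Row 8 already contains {1, 2, 3, 4, 8}.
Column 1 already contains {2, 6, 7, 8, 9}.
Its 3×3 block (box 7) already contains {2, 3, 4, 6, 7, 8, 9}.
The only value from 1–9 not eliminated is 5, so (8,1) = 5.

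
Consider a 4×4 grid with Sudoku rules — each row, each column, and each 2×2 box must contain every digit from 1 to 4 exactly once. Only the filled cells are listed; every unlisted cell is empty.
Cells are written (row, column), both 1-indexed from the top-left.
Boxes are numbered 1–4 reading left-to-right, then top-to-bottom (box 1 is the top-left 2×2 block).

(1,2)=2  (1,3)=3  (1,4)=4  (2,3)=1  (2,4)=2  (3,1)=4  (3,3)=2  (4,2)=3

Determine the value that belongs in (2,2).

4

Row 2 already contains {1, 2}.
Column 2 already contains {2, 3}.
Its 2×2 block (box 1) already contains {2}.
The only value from 1–4 not eliminated is 4, so (2,2) = 4.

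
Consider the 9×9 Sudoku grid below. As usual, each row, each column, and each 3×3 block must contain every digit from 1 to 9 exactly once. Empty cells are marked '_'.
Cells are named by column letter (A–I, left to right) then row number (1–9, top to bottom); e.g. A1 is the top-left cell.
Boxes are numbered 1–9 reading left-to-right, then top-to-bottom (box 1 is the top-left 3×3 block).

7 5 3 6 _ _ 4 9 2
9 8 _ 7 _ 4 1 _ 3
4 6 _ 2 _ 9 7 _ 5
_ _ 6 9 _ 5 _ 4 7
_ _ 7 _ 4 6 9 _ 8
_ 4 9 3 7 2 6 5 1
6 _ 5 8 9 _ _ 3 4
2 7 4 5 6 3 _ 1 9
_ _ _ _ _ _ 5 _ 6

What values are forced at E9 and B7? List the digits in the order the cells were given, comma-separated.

For E9:
  Consider where 2 can go in column E.
  E1 is out (row 1 already has a 2).
  E2 is out (box 2 already has a 2).
  E3 is out (row 3 already has a 2).
  E4 is out (box 5 already has a 2).
  So the only cell in column E that can hold 2 is E9.
  So E9 = 2.
For B7:
  Row 7 already contains {3, 4, 5, 6, 8, 9}.
  Column B already contains {4, 5, 6, 7, 8}.
  Its 3×3 block (box 7) already contains {2, 4, 5, 6, 7}.
  The only value from 1–9 not eliminated is 1, so B7 = 1.

2,1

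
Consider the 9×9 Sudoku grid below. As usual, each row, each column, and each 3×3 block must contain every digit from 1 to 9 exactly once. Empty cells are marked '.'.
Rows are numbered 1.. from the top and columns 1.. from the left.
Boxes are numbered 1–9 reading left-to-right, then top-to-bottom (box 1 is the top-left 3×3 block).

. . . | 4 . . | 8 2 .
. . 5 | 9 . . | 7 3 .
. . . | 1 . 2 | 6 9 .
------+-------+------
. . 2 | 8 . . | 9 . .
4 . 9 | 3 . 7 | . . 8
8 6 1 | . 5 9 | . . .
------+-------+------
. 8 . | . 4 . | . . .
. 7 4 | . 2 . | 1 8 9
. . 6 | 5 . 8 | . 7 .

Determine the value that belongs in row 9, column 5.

Cell row 9, column 5 itself could take any of {1, 3, 9} by direct elimination.
Consider where 9 can go in column 5.
row 1, column 5 is out (box 2 already has a 9).
row 2, column 5 is out (row 2 already has a 9).
row 3, column 5 is out (row 3 already has a 9).
row 4, column 5 is out (row 4 already has a 9).
row 5, column 5 is out (row 5 already has a 9).
So the only cell in column 5 that can hold 9 is row 9, column 5.
Therefore row 9, column 5 = 9.

9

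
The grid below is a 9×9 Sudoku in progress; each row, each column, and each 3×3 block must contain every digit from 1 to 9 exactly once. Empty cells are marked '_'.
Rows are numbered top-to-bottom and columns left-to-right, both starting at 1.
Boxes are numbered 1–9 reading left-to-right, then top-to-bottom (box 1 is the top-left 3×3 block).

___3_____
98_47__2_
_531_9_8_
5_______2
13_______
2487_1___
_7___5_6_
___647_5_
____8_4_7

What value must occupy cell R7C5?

1

Cell R7C5 itself could take any of {1, 2, 3, 9} by direct elimination.
Consider where 1 can go in column 5.
R1C5 is out (box 2 already has a 1).
R3C5 is out (row 3 already has a 1).
R4C5 is out (box 5 already has a 1).
R5C5 is out (row 5 already has a 1).
R6C5 is out (row 6 already has a 1).
So the only cell in column 5 that can hold 1 is R7C5.
Therefore R7C5 = 1.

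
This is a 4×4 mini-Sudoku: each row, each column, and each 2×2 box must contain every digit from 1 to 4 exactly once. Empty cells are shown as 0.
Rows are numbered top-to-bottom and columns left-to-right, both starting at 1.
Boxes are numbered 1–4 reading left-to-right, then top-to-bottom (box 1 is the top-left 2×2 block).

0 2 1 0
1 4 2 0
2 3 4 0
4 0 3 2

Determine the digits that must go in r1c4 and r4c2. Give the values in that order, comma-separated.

4,1

For r1c4:
  Consider where 4 can go in box 2.
  r2c4 is out (row 2 already has a 4).
  So the only cell in box 2 that can hold 4 is r1c4.
  So r1c4 = 4.
For r4c2:
  Row 4 already contains {2, 3, 4}.
  Column 2 already contains {2, 3, 4}.
  Its 2×2 block (box 3) already contains {2, 3, 4}.
  The only value from 1–4 not eliminated is 1, so r4c2 = 1.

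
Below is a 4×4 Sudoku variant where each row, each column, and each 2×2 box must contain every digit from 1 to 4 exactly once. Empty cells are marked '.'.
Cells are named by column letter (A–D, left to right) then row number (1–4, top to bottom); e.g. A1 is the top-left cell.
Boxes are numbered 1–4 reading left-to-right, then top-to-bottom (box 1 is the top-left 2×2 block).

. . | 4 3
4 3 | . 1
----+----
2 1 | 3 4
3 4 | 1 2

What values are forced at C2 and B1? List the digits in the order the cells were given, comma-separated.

For C2:
  Row 2 already contains {1, 3, 4}.
  Column C already contains {1, 3, 4}.
  Its 2×2 block (box 2) already contains {1, 3, 4}.
  The only value from 1–4 not eliminated is 2, so C2 = 2.
For B1:
  Row 1 already contains {3, 4}.
  Column B already contains {1, 3, 4}.
  Its 2×2 block (box 1) already contains {3, 4}.
  The only value from 1–4 not eliminated is 2, so B1 = 2.

2,2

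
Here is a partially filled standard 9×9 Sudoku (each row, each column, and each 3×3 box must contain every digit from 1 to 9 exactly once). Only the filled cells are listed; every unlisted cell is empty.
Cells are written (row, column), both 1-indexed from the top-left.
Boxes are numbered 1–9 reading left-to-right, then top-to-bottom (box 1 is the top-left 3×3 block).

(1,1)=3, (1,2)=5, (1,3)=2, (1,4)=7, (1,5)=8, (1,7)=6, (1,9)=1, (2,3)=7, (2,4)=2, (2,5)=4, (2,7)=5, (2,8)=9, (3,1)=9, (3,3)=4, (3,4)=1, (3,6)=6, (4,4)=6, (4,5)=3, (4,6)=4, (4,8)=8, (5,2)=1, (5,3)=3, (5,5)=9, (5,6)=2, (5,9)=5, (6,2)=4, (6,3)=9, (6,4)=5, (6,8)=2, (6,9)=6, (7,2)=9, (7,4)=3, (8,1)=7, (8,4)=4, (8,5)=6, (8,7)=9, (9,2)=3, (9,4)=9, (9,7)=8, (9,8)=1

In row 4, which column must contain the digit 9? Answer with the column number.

9

Consider where 9 can go in row 4.
(4,1) is out (column 1 already has a 9).
(4,2) is out (column 2 already has a 9).
(4,3) is out (column 3 already has a 9).
(4,7) is out (column 7 already has a 9).
So the only cell in row 4 that can hold 9 is (4,9).
That is column 9.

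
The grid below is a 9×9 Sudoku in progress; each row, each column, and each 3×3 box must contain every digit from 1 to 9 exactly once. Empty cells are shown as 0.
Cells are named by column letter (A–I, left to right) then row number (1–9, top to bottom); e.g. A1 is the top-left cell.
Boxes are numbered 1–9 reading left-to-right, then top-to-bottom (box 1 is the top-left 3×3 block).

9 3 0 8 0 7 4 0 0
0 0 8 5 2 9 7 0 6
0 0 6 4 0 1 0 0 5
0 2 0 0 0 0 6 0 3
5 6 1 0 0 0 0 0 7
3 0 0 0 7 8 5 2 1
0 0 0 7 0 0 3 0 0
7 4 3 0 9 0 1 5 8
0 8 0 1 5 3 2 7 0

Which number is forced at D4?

9

Row 4 already contains {2, 3, 6}.
Column D already contains {1, 4, 5, 7, 8}.
Its 3×3 block (box 5) already contains {7, 8}.
The only value from 1–9 not eliminated is 9, so D4 = 9.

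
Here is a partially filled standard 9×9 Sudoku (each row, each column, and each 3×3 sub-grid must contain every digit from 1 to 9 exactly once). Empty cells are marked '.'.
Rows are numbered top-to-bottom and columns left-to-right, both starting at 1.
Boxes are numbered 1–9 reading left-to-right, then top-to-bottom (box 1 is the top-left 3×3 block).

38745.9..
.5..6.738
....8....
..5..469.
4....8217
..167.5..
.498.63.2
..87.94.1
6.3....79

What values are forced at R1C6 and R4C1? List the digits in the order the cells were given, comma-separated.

1,8

For R1C6:
  Consider where 1 can go in row 1.
  R1C8 is out (column 8 already has a 1).
  R1C9 is out (column 9 already has a 1).
  So the only cell in row 1 that can hold 1 is R1C6.
  So R1C6 = 1.
For R4C1:
  Consider where 8 can go in row 4.
  R4C2 is out (column 2 already has a 8).
  R4C4 is out (column 4 already has a 8).
  R4C5 is out (column 5 already has a 8).
  R4C9 is out (column 9 already has a 8).
  So the only cell in row 4 that can hold 8 is R4C1.
  So R4C1 = 8.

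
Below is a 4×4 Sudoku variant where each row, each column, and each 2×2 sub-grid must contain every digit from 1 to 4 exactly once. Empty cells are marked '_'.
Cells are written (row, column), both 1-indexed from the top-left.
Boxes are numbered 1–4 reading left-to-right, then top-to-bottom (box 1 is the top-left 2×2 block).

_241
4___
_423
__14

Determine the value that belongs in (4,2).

3

Row 4 already contains {1, 4}.
Column 2 already contains {2, 4}.
Its 2×2 block (box 3) already contains {4}.
The only value from 1–4 not eliminated is 3, so (4,2) = 3.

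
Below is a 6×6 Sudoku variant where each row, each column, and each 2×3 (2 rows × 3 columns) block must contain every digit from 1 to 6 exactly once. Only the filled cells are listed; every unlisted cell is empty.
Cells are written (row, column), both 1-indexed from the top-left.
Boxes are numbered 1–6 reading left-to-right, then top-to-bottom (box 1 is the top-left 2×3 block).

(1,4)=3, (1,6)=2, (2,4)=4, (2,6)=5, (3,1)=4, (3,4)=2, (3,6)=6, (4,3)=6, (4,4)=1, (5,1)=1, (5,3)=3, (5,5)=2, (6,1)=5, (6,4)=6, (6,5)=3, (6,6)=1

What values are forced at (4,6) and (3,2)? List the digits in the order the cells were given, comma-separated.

3,3

For (4,6):
  Consider where 3 can go in box 4.
  (3,5) is out (column 5 already has a 3).
  (4,5) is out (column 5 already has a 3).
  So the only cell in box 4 that can hold 3 is (4,6).
  So (4,6) = 3.
For (3,2):
  Consider where 3 can go in row 3.
  (3,3) is out (column 3 already has a 3).
  (3,5) is out (column 5 already has a 3).
  So the only cell in row 3 that can hold 3 is (3,2).
  So (3,2) = 3.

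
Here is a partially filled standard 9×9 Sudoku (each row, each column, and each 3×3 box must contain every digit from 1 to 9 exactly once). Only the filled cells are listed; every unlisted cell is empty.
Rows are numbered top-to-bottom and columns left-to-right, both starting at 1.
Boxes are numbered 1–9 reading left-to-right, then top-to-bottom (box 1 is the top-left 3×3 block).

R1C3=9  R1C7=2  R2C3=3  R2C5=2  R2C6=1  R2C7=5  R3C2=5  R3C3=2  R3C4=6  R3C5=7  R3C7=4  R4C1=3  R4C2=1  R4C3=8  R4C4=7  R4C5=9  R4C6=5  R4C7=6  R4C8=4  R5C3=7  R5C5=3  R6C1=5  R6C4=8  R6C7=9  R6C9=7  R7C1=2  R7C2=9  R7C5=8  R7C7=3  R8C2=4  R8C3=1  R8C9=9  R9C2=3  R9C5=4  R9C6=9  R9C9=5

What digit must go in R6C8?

Cell R6C8 itself could take any of {1, 2, 3} by direct elimination.
Consider where 3 can go in box 6.
R4C9 is out (row 4 already has a 3).
R5C7 is out (row 5 already has a 3).
R5C8 is out (row 5 already has a 3).
R5C9 is out (row 5 already has a 3).
So the only cell in box 6 that can hold 3 is R6C8.
Therefore R6C8 = 3.

3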